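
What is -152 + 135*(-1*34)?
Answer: -4742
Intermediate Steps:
-152 + 135*(-1*34) = -152 + 135*(-34) = -152 - 4590 = -4742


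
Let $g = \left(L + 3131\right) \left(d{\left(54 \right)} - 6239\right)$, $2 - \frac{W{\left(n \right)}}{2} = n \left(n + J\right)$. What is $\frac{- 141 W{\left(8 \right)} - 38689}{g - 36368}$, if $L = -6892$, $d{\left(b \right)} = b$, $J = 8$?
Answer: $- \frac{3157}{23225417} \approx -0.00013593$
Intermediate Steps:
$W{\left(n \right)} = 4 - 2 n \left(8 + n\right)$ ($W{\left(n \right)} = 4 - 2 n \left(n + 8\right) = 4 - 2 n \left(8 + n\right)$)
$g = 23261785$ ($g = \left(-6892 + 3131\right) \left(54 - 6239\right) = \left(-3761\right) \left(-6185\right) = 23261785$)
$\frac{- 141 W{\left(8 \right)} - 38689}{g - 36368} = \frac{- 141 \left(4 - 128 - 2 \cdot 8^{2}\right) - 38689}{23261785 - 36368} = \frac{- 141 \left(4 - 128 - 128\right) - 38689}{23225417} = \left(- 141 \left(4 - 128 - 128\right) - 38689\right) \frac{1}{23225417} = \left(\left(-141\right) \left(-252\right) - 38689\right) \frac{1}{23225417} = \left(35532 - 38689\right) \frac{1}{23225417} = \left(-3157\right) \frac{1}{23225417} = - \frac{3157}{23225417}$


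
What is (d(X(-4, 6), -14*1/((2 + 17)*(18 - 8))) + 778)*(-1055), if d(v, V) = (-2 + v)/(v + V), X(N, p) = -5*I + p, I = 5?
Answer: -496458735/604 ≈ -8.2195e+5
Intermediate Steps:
X(N, p) = -25 + p (X(N, p) = -5*5 + p = -25 + p)
d(v, V) = (-2 + v)/(V + v)
(d(X(-4, 6), -14*1/((2 + 17)*(18 - 8))) + 778)*(-1055) = ((-2 + (-25 + 6))/(-14*1/((2 + 17)*(18 - 8)) + (-25 + 6)) + 778)*(-1055) = ((-2 - 19)/(-14/(19*10) - 19) + 778)*(-1055) = (-21/(-14/190 - 19) + 778)*(-1055) = (-21/(-14*1/190 - 19) + 778)*(-1055) = (-21/(-7/95 - 19) + 778)*(-1055) = (-21/(-1812/95) + 778)*(-1055) = (-95/1812*(-21) + 778)*(-1055) = (665/604 + 778)*(-1055) = (470577/604)*(-1055) = -496458735/604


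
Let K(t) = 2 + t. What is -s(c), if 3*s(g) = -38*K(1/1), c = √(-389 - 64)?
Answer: 38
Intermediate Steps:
c = I*√453 (c = √(-453) = I*√453 ≈ 21.284*I)
s(g) = -38 (s(g) = (-38*(2 + 1/1))/3 = (-38*(2 + 1))/3 = (-38*3)/3 = (⅓)*(-114) = -38)
-s(c) = -1*(-38) = 38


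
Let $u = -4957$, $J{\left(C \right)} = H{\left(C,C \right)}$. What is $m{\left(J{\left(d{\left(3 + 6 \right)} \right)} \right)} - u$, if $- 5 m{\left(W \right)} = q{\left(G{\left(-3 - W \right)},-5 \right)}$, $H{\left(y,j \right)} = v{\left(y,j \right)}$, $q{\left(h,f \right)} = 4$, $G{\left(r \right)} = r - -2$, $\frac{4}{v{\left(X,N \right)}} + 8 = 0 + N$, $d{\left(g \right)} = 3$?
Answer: $\frac{24781}{5} \approx 4956.2$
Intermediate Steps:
$v{\left(X,N \right)} = \frac{4}{-8 + N}$ ($v{\left(X,N \right)} = \frac{4}{-8 + \left(0 + N\right)} = \frac{4}{-8 + N}$)
$G{\left(r \right)} = 2 + r$ ($G{\left(r \right)} = r + 2 = 2 + r$)
$H{\left(y,j \right)} = \frac{4}{-8 + j}$
$J{\left(C \right)} = \frac{4}{-8 + C}$
$m{\left(W \right)} = - \frac{4}{5}$ ($m{\left(W \right)} = \left(- \frac{1}{5}\right) 4 = - \frac{4}{5}$)
$m{\left(J{\left(d{\left(3 + 6 \right)} \right)} \right)} - u = - \frac{4}{5} - -4957 = - \frac{4}{5} + 4957 = \frac{24781}{5}$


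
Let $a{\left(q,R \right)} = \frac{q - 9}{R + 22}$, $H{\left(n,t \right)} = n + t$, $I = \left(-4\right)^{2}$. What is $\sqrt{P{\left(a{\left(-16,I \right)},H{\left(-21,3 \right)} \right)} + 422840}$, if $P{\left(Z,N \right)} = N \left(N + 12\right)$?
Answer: $2 \sqrt{105737} \approx 650.34$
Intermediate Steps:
$I = 16$
$a{\left(q,R \right)} = \frac{-9 + q}{22 + R}$
$P{\left(Z,N \right)} = N \left(12 + N\right)$
$\sqrt{P{\left(a{\left(-16,I \right)},H{\left(-21,3 \right)} \right)} + 422840} = \sqrt{\left(-21 + 3\right) \left(12 + \left(-21 + 3\right)\right) + 422840} = \sqrt{- 18 \left(12 - 18\right) + 422840} = \sqrt{\left(-18\right) \left(-6\right) + 422840} = \sqrt{108 + 422840} = \sqrt{422948} = 2 \sqrt{105737}$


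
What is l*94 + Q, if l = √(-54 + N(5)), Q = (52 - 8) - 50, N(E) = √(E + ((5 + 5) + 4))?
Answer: -6 + 94*I*√(54 - √19) ≈ -6.0 + 662.29*I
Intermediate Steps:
N(E) = √(14 + E) (N(E) = √(E + (10 + 4)) = √(E + 14) = √(14 + E))
Q = -6 (Q = 44 - 50 = -6)
l = √(-54 + √19) (l = √(-54 + √(14 + 5)) = √(-54 + √19) ≈ 7.0456*I)
l*94 + Q = √(-54 + √19)*94 - 6 = 94*√(-54 + √19) - 6 = -6 + 94*√(-54 + √19)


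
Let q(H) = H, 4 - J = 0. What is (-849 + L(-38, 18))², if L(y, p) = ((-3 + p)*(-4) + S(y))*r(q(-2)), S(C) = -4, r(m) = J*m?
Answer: 113569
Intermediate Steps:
J = 4 (J = 4 - 1*0 = 4 + 0 = 4)
r(m) = 4*m
L(y, p) = -64 + 32*p (L(y, p) = ((-3 + p)*(-4) - 4)*(4*(-2)) = ((12 - 4*p) - 4)*(-8) = (8 - 4*p)*(-8) = -64 + 32*p)
(-849 + L(-38, 18))² = (-849 + (-64 + 32*18))² = (-849 + (-64 + 576))² = (-849 + 512)² = (-337)² = 113569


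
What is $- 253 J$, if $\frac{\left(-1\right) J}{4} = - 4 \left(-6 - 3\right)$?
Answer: $36432$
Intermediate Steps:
$J = -144$ ($J = - 4 \left(- 4 \left(-6 - 3\right)\right) = - 4 \left(\left(-4\right) \left(-9\right)\right) = \left(-4\right) 36 = -144$)
$- 253 J = \left(-253\right) \left(-144\right) = 36432$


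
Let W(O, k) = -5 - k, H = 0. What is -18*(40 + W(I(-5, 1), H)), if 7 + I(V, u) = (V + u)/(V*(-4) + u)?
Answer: -630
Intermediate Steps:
I(V, u) = -7 + (V + u)/(u - 4*V) (I(V, u) = -7 + (V + u)/(V*(-4) + u) = -7 + (V + u)/(-4*V + u) = -7 + (V + u)/(u - 4*V))
-18*(40 + W(I(-5, 1), H)) = -18*(40 + (-5 - 1*0)) = -18*(40 + (-5 + 0)) = -18*(40 - 5) = -18*35 = -630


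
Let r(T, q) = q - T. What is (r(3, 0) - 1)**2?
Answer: 16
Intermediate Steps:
(r(3, 0) - 1)**2 = ((0 - 1*3) - 1)**2 = ((0 - 3) - 1)**2 = (-3 - 1)**2 = (-4)**2 = 16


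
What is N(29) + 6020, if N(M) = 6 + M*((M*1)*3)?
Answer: 8549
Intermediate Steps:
N(M) = 6 + 3*M² (N(M) = 6 + M*(M*3) = 6 + M*(3*M) = 6 + 3*M²)
N(29) + 6020 = (6 + 3*29²) + 6020 = (6 + 3*841) + 6020 = (6 + 2523) + 6020 = 2529 + 6020 = 8549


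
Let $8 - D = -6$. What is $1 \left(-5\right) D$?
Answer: $-70$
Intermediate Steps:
$D = 14$ ($D = 8 - -6 = 8 + 6 = 14$)
$1 \left(-5\right) D = 1 \left(-5\right) 14 = \left(-5\right) 14 = -70$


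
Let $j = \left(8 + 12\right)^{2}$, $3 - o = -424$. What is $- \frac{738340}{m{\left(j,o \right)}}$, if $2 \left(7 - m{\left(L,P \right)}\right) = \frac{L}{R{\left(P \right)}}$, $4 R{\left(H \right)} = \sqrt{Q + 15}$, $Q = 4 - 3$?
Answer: $\frac{738340}{193} \approx 3825.6$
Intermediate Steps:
$Q = 1$ ($Q = 4 - 3 = 1$)
$o = 427$ ($o = 3 - -424 = 3 + 424 = 427$)
$j = 400$ ($j = 20^{2} = 400$)
$R{\left(H \right)} = 1$ ($R{\left(H \right)} = \frac{\sqrt{1 + 15}}{4} = \frac{\sqrt{16}}{4} = \frac{1}{4} \cdot 4 = 1$)
$m{\left(L,P \right)} = 7 - \frac{L}{2}$ ($m{\left(L,P \right)} = 7 - \frac{L 1^{-1}}{2} = 7 - \frac{L 1}{2} = 7 - \frac{L}{2}$)
$- \frac{738340}{m{\left(j,o \right)}} = - \frac{738340}{7 - 200} = - \frac{738340}{-193} = \left(-738340\right) \left(- \frac{1}{193}\right) = \frac{738340}{193}$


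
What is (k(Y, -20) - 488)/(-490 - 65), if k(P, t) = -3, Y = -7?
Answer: 491/555 ≈ 0.88468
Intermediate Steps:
(k(Y, -20) - 488)/(-490 - 65) = (-3 - 488)/(-490 - 65) = -491/(-555) = -491*(-1/555) = 491/555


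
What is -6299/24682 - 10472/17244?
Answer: -91772465/106404102 ≈ -0.86249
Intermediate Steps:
-6299/24682 - 10472/17244 = -6299*1/24682 - 10472*1/17244 = -6299/24682 - 2618/4311 = -91772465/106404102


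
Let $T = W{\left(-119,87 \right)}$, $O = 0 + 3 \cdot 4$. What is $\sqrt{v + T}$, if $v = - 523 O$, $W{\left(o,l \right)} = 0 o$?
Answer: $2 i \sqrt{1569} \approx 79.221 i$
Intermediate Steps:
$O = 12$ ($O = 0 + 12 = 12$)
$W{\left(o,l \right)} = 0$
$T = 0$
$v = -6276$ ($v = \left(-523\right) 12 = -6276$)
$\sqrt{v + T} = \sqrt{-6276 + 0} = \sqrt{-6276} = 2 i \sqrt{1569}$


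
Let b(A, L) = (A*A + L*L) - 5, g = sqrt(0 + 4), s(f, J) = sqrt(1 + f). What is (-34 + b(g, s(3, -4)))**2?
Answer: 961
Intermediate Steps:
g = 2 (g = sqrt(4) = 2)
b(A, L) = -5 + A**2 + L**2 (b(A, L) = (A**2 + L**2) - 5 = -5 + A**2 + L**2)
(-34 + b(g, s(3, -4)))**2 = (-34 + (-5 + 2**2 + (sqrt(1 + 3))**2))**2 = (-34 + (-5 + 4 + (sqrt(4))**2))**2 = (-34 + (-5 + 4 + 2**2))**2 = (-34 + (-5 + 4 + 4))**2 = (-34 + 3)**2 = (-31)**2 = 961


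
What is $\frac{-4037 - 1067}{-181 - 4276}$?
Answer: $\frac{5104}{4457} \approx 1.1452$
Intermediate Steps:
$\frac{-4037 - 1067}{-181 - 4276} = - \frac{5104}{-4457} = \left(-5104\right) \left(- \frac{1}{4457}\right) = \frac{5104}{4457}$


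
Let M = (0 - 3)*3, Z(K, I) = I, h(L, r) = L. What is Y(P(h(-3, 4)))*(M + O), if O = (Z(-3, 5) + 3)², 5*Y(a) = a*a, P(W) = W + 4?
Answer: 11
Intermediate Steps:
P(W) = 4 + W
M = -9 (M = -3*3 = -9)
Y(a) = a²/5 (Y(a) = (a*a)/5 = a²/5)
O = 64 (O = (5 + 3)² = 8² = 64)
Y(P(h(-3, 4)))*(M + O) = ((4 - 3)²/5)*(-9 + 64) = ((⅕)*1²)*55 = ((⅕)*1)*55 = (⅕)*55 = 11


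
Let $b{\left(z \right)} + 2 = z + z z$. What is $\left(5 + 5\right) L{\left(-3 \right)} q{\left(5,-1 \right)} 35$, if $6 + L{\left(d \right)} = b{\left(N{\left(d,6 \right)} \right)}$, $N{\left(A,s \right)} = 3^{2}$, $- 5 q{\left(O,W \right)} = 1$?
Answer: $-5740$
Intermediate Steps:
$q{\left(O,W \right)} = - \frac{1}{5}$ ($q{\left(O,W \right)} = \left(- \frac{1}{5}\right) 1 = - \frac{1}{5}$)
$N{\left(A,s \right)} = 9$
$b{\left(z \right)} = -2 + z + z^{2}$ ($b{\left(z \right)} = -2 + \left(z + z z\right) = -2 + \left(z + z^{2}\right) = -2 + z + z^{2}$)
$L{\left(d \right)} = 82$ ($L{\left(d \right)} = -6 + \left(-2 + 9 + 9^{2}\right) = -6 + \left(-2 + 9 + 81\right) = -6 + 88 = 82$)
$\left(5 + 5\right) L{\left(-3 \right)} q{\left(5,-1 \right)} 35 = \left(5 + 5\right) 82 \left(- \frac{1}{5}\right) 35 = 10 \cdot 82 \left(- \frac{1}{5}\right) 35 = 820 \left(- \frac{1}{5}\right) 35 = \left(-164\right) 35 = -5740$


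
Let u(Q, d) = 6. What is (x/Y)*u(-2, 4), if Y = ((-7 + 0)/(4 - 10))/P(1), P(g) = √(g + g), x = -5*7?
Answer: -180*√2 ≈ -254.56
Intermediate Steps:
x = -35
P(g) = √2*√g (P(g) = √(2*g) = √2*√g)
Y = 7*√2/12 (Y = ((-7 + 0)/(4 - 10))/((√2*√1)) = (-7/(-6))/((√2*1)) = (-7*(-⅙))/(√2) = 7*(√2/2)/6 = 7*√2/12 ≈ 0.82496)
(x/Y)*u(-2, 4) = (-35/(7*√2/12))*6 = ((6*√2/7)*(-35))*6 = -30*√2*6 = -180*√2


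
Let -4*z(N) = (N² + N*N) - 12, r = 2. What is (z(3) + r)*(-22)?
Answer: -11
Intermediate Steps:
z(N) = 3 - N²/2 (z(N) = -((N² + N*N) - 12)/4 = -((N² + N²) - 12)/4 = -(2*N² - 12)/4 = -(-12 + 2*N²)/4 = 3 - N²/2)
(z(3) + r)*(-22) = ((3 - ½*3²) + 2)*(-22) = ((3 - ½*9) + 2)*(-22) = ((3 - 9/2) + 2)*(-22) = (-3/2 + 2)*(-22) = (½)*(-22) = -11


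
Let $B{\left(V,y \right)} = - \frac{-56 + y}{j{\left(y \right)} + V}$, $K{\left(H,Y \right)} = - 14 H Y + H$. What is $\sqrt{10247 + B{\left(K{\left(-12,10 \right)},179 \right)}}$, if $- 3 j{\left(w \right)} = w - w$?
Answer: $\frac{\sqrt{791923449}}{278} \approx 101.23$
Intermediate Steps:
$j{\left(w \right)} = 0$ ($j{\left(w \right)} = - \frac{w - w}{3} = \left(- \frac{1}{3}\right) 0 = 0$)
$K{\left(H,Y \right)} = H - 14 H Y$ ($K{\left(H,Y \right)} = - 14 H Y + H = H - 14 H Y$)
$B{\left(V,y \right)} = - \frac{-56 + y}{V}$ ($B{\left(V,y \right)} = - \frac{-56 + y}{0 + V} = - \frac{-56 + y}{V}$)
$\sqrt{10247 + B{\left(K{\left(-12,10 \right)},179 \right)}} = \sqrt{10247 + \frac{56 - 179}{\left(-12\right) \left(1 - 140\right)}} = \sqrt{10247 + \frac{1}{\left(-12\right) \left(-139\right)} \left(-123\right)} = \sqrt{10247 + \frac{1}{1668} \left(-123\right)} = \sqrt{10247 - \frac{41}{556}} = \sqrt{\frac{5697291}{556}} = \frac{\sqrt{791923449}}{278}$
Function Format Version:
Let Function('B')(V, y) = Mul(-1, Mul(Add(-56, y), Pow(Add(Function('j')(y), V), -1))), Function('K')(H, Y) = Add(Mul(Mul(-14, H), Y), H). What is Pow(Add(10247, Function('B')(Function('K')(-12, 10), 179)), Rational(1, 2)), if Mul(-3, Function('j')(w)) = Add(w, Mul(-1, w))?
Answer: Mul(Rational(1, 278), Pow(791923449, Rational(1, 2))) ≈ 101.23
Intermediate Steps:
Function('j')(w) = 0 (Function('j')(w) = Mul(Rational(-1, 3), Add(w, Mul(-1, w))) = Mul(Rational(-1, 3), 0) = 0)
Function('K')(H, Y) = Add(H, Mul(-14, H, Y)) (Function('K')(H, Y) = Add(Mul(-14, H, Y), H) = Add(H, Mul(-14, H, Y)))
Function('B')(V, y) = Mul(-1, Pow(V, -1), Add(-56, y)) (Function('B')(V, y) = Mul(-1, Mul(Add(-56, y), Pow(Add(0, V), -1))) = Mul(-1, Mul(Add(-56, y), Pow(V, -1))) = Mul(-1, Mul(Pow(V, -1), Add(-56, y))) = Mul(-1, Pow(V, -1), Add(-56, y)))
Pow(Add(10247, Function('B')(Function('K')(-12, 10), 179)), Rational(1, 2)) = Pow(Add(10247, Mul(Pow(Mul(-12, Add(1, Mul(-14, 10))), -1), Add(56, Mul(-1, 179)))), Rational(1, 2)) = Pow(Add(10247, Mul(Pow(Mul(-12, Add(1, -140)), -1), Add(56, -179))), Rational(1, 2)) = Pow(Add(10247, Mul(Pow(Mul(-12, -139), -1), -123)), Rational(1, 2)) = Pow(Add(10247, Mul(Pow(1668, -1), -123)), Rational(1, 2)) = Pow(Add(10247, Mul(Rational(1, 1668), -123)), Rational(1, 2)) = Pow(Add(10247, Rational(-41, 556)), Rational(1, 2)) = Pow(Rational(5697291, 556), Rational(1, 2)) = Mul(Rational(1, 278), Pow(791923449, Rational(1, 2)))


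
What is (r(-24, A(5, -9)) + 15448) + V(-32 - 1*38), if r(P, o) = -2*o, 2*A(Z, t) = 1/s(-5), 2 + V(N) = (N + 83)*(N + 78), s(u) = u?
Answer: 77751/5 ≈ 15550.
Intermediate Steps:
V(N) = -2 + (78 + N)*(83 + N) (V(N) = -2 + (N + 83)*(N + 78) = -2 + (83 + N)*(78 + N) = -2 + (78 + N)*(83 + N))
A(Z, t) = -⅒ (A(Z, t) = (½)/(-5) = (½)*(-⅕) = -⅒)
(r(-24, A(5, -9)) + 15448) + V(-32 - 1*38) = (-2*(-⅒) + 15448) + (6472 + (-32 - 1*38)² + 161*(-32 - 1*38)) = (⅕ + 15448) + (6472 + (-32 - 38)² + 161*(-32 - 38)) = 77241/5 + (6472 + (-70)² + 161*(-70)) = 77241/5 + (6472 + 4900 - 11270) = 77241/5 + 102 = 77751/5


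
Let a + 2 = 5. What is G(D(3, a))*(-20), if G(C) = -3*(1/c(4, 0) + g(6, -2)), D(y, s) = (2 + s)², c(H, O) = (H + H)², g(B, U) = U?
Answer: -1905/16 ≈ -119.06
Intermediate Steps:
a = 3 (a = -2 + 5 = 3)
c(H, O) = 4*H² (c(H, O) = (2*H)² = 4*H²)
G(C) = 381/64 (G(C) = -3*(1/(4*4²) - 2) = -3*(1/(4*16) - 2) = -3*(1/64 - 2) = -3*(-127/64) = 381/64)
G(D(3, a))*(-20) = (381/64)*(-20) = -1905/16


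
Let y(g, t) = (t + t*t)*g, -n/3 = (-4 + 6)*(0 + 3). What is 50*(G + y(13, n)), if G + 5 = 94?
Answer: 203350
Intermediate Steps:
G = 89 (G = -5 + 94 = 89)
n = -18 (n = -3*(-4 + 6)*(0 + 3) = -6*3 = -3*6 = -18)
y(g, t) = g*(t + t²) (y(g, t) = (t + t²)*g = g*(t + t²))
50*(G + y(13, n)) = 50*(89 + 13*(-18)*(1 - 18)) = 50*(89 + 13*(-18)*(-17)) = 50*(89 + 3978) = 50*4067 = 203350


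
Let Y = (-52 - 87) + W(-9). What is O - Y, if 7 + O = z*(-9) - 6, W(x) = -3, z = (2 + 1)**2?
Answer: 48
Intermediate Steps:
z = 9 (z = 3**2 = 9)
Y = -142 (Y = (-52 - 87) - 3 = -139 - 3 = -142)
O = -94 (O = -7 + (9*(-9) - 6) = -7 + (-81 - 6) = -7 - 87 = -94)
O - Y = -94 - 1*(-142) = -94 + 142 = 48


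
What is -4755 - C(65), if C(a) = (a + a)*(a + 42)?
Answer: -18665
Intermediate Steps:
C(a) = 2*a*(42 + a) (C(a) = (2*a)*(42 + a) = 2*a*(42 + a))
-4755 - C(65) = -4755 - 2*65*(42 + 65) = -4755 - 2*65*107 = -4755 - 1*13910 = -4755 - 13910 = -18665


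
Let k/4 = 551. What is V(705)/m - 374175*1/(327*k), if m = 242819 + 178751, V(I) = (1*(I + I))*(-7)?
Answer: -5495144757/10127629052 ≈ -0.54259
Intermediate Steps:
k = 2204 (k = 4*551 = 2204)
V(I) = -14*I (V(I) = (1*(2*I))*(-7) = (2*I)*(-7) = -14*I)
m = 421570
V(705)/m - 374175*1/(327*k) = -14*705/421570 - 374175/(2204*327) = -9870*1/421570 - 374175/720708 = -987/42157 - 374175*1/720708 = -987/42157 - 124725/240236 = -5495144757/10127629052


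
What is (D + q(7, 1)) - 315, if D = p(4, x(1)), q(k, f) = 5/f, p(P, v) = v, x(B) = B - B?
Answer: -310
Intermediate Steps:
x(B) = 0
D = 0
(D + q(7, 1)) - 315 = (0 + 5/1) - 315 = (0 + 5*1) - 315 = (0 + 5) - 315 = 5 - 315 = -310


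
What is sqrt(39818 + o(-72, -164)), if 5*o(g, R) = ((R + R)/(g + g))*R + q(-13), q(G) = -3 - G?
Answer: sqrt(8942690)/15 ≈ 199.36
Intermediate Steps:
o(g, R) = 2 + R**2/(5*g) (o(g, R) = (((R + R)/(g + g))*R + (-3 - 1*(-13)))/5 = (((2*R)/((2*g)))*R + (-3 + 13))/5 = (((2*R)*(1/(2*g)))*R + 10)/5 = ((R/g)*R + 10)/5 = (R**2/g + 10)/5 = (10 + R**2/g)/5 = 2 + R**2/(5*g))
sqrt(39818 + o(-72, -164)) = sqrt(39818 + (2 + (1/5)*(-164)**2/(-72))) = sqrt(39818 + (2 + (1/5)*26896*(-1/72))) = sqrt(39818 + (2 - 3362/45)) = sqrt(39818 - 3272/45) = sqrt(1788538/45) = sqrt(8942690)/15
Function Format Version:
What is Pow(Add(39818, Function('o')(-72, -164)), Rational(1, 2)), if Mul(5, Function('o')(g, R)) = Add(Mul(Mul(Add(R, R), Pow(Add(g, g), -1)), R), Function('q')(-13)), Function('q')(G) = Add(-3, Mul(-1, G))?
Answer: Mul(Rational(1, 15), Pow(8942690, Rational(1, 2))) ≈ 199.36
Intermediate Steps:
Function('o')(g, R) = Add(2, Mul(Rational(1, 5), Pow(R, 2), Pow(g, -1))) (Function('o')(g, R) = Mul(Rational(1, 5), Add(Mul(Mul(Add(R, R), Pow(Add(g, g), -1)), R), Add(-3, Mul(-1, -13)))) = Mul(Rational(1, 5), Add(Mul(Mul(Mul(2, R), Pow(Mul(2, g), -1)), R), Add(-3, 13))) = Mul(Rational(1, 5), Add(Mul(Mul(Mul(2, R), Mul(Rational(1, 2), Pow(g, -1))), R), 10)) = Mul(Rational(1, 5), Add(Mul(Mul(R, Pow(g, -1)), R), 10)) = Mul(Rational(1, 5), Add(Mul(Pow(R, 2), Pow(g, -1)), 10)) = Mul(Rational(1, 5), Add(10, Mul(Pow(R, 2), Pow(g, -1)))) = Add(2, Mul(Rational(1, 5), Pow(R, 2), Pow(g, -1))))
Pow(Add(39818, Function('o')(-72, -164)), Rational(1, 2)) = Pow(Add(39818, Add(2, Mul(Rational(1, 5), Pow(-164, 2), Pow(-72, -1)))), Rational(1, 2)) = Pow(Add(39818, Add(2, Mul(Rational(1, 5), 26896, Rational(-1, 72)))), Rational(1, 2)) = Pow(Add(39818, Add(2, Rational(-3362, 45))), Rational(1, 2)) = Pow(Add(39818, Rational(-3272, 45)), Rational(1, 2)) = Pow(Rational(1788538, 45), Rational(1, 2)) = Mul(Rational(1, 15), Pow(8942690, Rational(1, 2)))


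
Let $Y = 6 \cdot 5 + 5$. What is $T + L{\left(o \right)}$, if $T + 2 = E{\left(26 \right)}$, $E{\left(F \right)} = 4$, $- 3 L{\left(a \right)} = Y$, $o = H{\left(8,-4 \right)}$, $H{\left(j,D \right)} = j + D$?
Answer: $- \frac{29}{3} \approx -9.6667$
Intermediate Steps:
$H{\left(j,D \right)} = D + j$
$o = 4$ ($o = -4 + 8 = 4$)
$Y = 35$ ($Y = 30 + 5 = 35$)
$L{\left(a \right)} = - \frac{35}{3}$ ($L{\left(a \right)} = \left(- \frac{1}{3}\right) 35 = - \frac{35}{3}$)
$T = 2$ ($T = -2 + 4 = 2$)
$T + L{\left(o \right)} = 2 - \frac{35}{3} = - \frac{29}{3}$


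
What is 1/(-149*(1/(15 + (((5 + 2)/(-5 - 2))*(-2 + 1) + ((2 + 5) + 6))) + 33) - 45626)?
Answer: -29/1465896 ≈ -1.9783e-5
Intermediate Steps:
1/(-149*(1/(15 + (((5 + 2)/(-5 - 2))*(-2 + 1) + ((2 + 5) + 6))) + 33) - 45626) = 1/(-149*(1/(15 + ((7/(-7))*(-1) + (7 + 6))) + 33) - 45626) = 1/(-149*(1/(15 + ((7*(-⅐))*(-1) + 13)) + 33) - 45626) = 1/(-149*(1/(15 + (-1*(-1) + 13)) + 33) - 45626) = 1/(-149*(1/(15 + (1 + 13)) + 33) - 45626) = 1/(-149*(1/(15 + 14) + 33) - 45626) = 1/(-149*(1/29 + 33) - 45626) = 1/(-149*958/29 - 45626) = 1/(-142742/29 - 45626) = 1/(-1465896/29) = -29/1465896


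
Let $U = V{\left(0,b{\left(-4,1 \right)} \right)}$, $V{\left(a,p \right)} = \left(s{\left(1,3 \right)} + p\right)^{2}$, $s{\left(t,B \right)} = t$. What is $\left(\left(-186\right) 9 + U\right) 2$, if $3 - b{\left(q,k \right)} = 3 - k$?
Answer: $-3340$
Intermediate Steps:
$b{\left(q,k \right)} = k$ ($b{\left(q,k \right)} = 3 - \left(3 - k\right) = 3 + \left(-3 + k\right) = k$)
$V{\left(a,p \right)} = \left(1 + p\right)^{2}$
$U = 4$ ($U = \left(1 + 1\right)^{2} = 2^{2} = 4$)
$\left(\left(-186\right) 9 + U\right) 2 = \left(\left(-186\right) 9 + 4\right) 2 = \left(-1674 + 4\right) 2 = \left(-1670\right) 2 = -3340$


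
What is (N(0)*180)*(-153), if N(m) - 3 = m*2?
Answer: -82620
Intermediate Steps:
N(m) = 3 + 2*m (N(m) = 3 + m*2 = 3 + 2*m)
(N(0)*180)*(-153) = ((3 + 2*0)*180)*(-153) = ((3 + 0)*180)*(-153) = (3*180)*(-153) = 540*(-153) = -82620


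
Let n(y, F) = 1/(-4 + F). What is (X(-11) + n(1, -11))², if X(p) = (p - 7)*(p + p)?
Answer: 35271721/225 ≈ 1.5676e+5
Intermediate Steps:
X(p) = 2*p*(-7 + p) (X(p) = (-7 + p)*(2*p) = 2*p*(-7 + p))
(X(-11) + n(1, -11))² = (2*(-11)*(-7 - 11) + 1/(-4 - 11))² = (2*(-11)*(-18) + 1/(-15))² = (396 - 1/15)² = (5939/15)² = 35271721/225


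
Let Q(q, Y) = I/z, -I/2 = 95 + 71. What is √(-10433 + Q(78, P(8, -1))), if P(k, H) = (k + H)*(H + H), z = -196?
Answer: I*√511134/7 ≈ 102.13*I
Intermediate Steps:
I = -332 (I = -2*(95 + 71) = -2*166 = -332)
P(k, H) = 2*H*(H + k) (P(k, H) = (H + k)*(2*H) = 2*H*(H + k))
Q(q, Y) = 83/49 (Q(q, Y) = -332/(-196) = -332*(-1/196) = 83/49)
√(-10433 + Q(78, P(8, -1))) = √(-10433 + 83/49) = √(-511134/49) = I*√511134/7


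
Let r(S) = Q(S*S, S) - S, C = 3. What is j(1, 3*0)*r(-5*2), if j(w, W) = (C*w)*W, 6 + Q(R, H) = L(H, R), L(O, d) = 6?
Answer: 0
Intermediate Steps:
Q(R, H) = 0 (Q(R, H) = -6 + 6 = 0)
j(w, W) = 3*W*w (j(w, W) = (3*w)*W = 3*W*w)
r(S) = -S (r(S) = 0 - S = -S)
j(1, 3*0)*r(-5*2) = (3*(3*0)*1)*(-(-5)*2) = (3*0*1)*(-1*(-10)) = 0*10 = 0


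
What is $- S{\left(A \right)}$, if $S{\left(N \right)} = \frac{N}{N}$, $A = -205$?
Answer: $-1$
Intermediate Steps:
$S{\left(N \right)} = 1$
$- S{\left(A \right)} = \left(-1\right) 1 = -1$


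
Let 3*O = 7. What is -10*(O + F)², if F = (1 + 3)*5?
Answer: -44890/9 ≈ -4987.8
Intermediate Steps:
O = 7/3 (O = (⅓)*7 = 7/3 ≈ 2.3333)
F = 20 (F = 4*5 = 20)
-10*(O + F)² = -10*(7/3 + 20)² = -10*(67/3)² = -10*4489/9 = -44890/9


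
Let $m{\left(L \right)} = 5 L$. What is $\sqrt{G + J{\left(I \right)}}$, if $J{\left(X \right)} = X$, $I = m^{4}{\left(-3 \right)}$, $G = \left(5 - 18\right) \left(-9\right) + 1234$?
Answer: $2 \sqrt{12994} \approx 227.98$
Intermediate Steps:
$G = 1351$ ($G = \left(-13\right) \left(-9\right) + 1234 = 117 + 1234 = 1351$)
$I = 50625$ ($I = \left(5 \left(-3\right)\right)^{4} = \left(-15\right)^{4} = 50625$)
$\sqrt{G + J{\left(I \right)}} = \sqrt{1351 + 50625} = \sqrt{51976} = 2 \sqrt{12994}$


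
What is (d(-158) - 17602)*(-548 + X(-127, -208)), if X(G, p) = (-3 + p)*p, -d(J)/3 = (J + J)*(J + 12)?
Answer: -6761473400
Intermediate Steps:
d(J) = -6*J*(12 + J) (d(J) = -3*(J + J)*(J + 12) = -3*2*J*(12 + J) = -6*J*(12 + J))
X(G, p) = p*(-3 + p)
(d(-158) - 17602)*(-548 + X(-127, -208)) = (-6*(-158)*(12 - 158) - 17602)*(-548 - 208*(-3 - 208)) = (-6*(-158)*(-146) - 17602)*(-548 - 208*(-211)) = (-138408 - 17602)*(-548 + 43888) = -156010*43340 = -6761473400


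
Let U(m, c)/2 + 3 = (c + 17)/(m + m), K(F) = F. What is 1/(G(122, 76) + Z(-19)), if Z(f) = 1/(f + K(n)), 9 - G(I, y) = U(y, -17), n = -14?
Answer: 33/494 ≈ 0.066802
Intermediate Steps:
U(m, c) = -6 + (17 + c)/m (U(m, c) = -6 + 2*((c + 17)/(m + m)) = -6 + 2*((17 + c)/((2*m))) = -6 + 2*((17 + c)*(1/(2*m))) = -6 + 2*((17 + c)/(2*m)) = -6 + (17 + c)/m)
G(I, y) = 15 (G(I, y) = 9 - (17 - 17 - 6*y)/y = 9 - (-6*y)/y = 9 - 1*(-6) = 9 + 6 = 15)
Z(f) = 1/(-14 + f) (Z(f) = 1/(f - 14) = 1/(-14 + f))
1/(G(122, 76) + Z(-19)) = 1/(15 + 1/(-14 - 19)) = 1/(15 + 1/(-33)) = 1/(15 - 1/33) = 1/(494/33) = 33/494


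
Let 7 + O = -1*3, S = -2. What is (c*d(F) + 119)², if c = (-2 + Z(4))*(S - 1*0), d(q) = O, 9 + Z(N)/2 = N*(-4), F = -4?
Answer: 848241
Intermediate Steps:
Z(N) = -18 - 8*N (Z(N) = -18 + 2*(N*(-4)) = -18 + 2*(-4*N) = -18 - 8*N)
O = -10 (O = -7 - 1*3 = -7 - 3 = -10)
d(q) = -10
c = 104 (c = (-2 + (-18 - 8*4))*(-2 - 1*0) = (-2 + (-18 - 32))*(-2 + 0) = (-2 - 50)*(-2) = -52*(-2) = 104)
(c*d(F) + 119)² = (104*(-10) + 119)² = (-1040 + 119)² = (-921)² = 848241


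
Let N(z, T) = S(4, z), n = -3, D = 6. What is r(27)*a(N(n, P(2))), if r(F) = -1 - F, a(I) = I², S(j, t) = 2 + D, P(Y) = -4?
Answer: -1792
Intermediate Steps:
S(j, t) = 8 (S(j, t) = 2 + 6 = 8)
N(z, T) = 8
r(27)*a(N(n, P(2))) = (-1 - 1*27)*8² = (-1 - 27)*64 = -28*64 = -1792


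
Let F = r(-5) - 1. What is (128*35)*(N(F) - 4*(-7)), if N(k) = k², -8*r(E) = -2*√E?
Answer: 128520 - 2240*I*√5 ≈ 1.2852e+5 - 5008.8*I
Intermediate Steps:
r(E) = √E/4 (r(E) = -(-1)*√E/4 = √E/4)
F = -1 + I*√5/4 (F = √(-5)/4 - 1 = (I*√5)/4 - 1 = I*√5/4 - 1 = -1 + I*√5/4 ≈ -1.0 + 0.55902*I)
(128*35)*(N(F) - 4*(-7)) = (128*35)*((-1 + I*√5/4)² - 4*(-7)) = 4480*((-1 + I*√5/4)² + 28) = 4480*(28 + (-1 + I*√5/4)²) = 125440 + 4480*(-1 + I*√5/4)²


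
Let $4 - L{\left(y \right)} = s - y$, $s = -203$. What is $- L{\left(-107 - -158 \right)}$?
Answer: $-258$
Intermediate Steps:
$L{\left(y \right)} = 207 + y$ ($L{\left(y \right)} = 4 - \left(-203 - y\right) = 4 + \left(203 + y\right) = 207 + y$)
$- L{\left(-107 - -158 \right)} = - (207 - -51) = - (207 + \left(-107 + 158\right)) = - (207 + 51) = \left(-1\right) 258 = -258$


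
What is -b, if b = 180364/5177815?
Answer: -180364/5177815 ≈ -0.034834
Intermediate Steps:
b = 180364/5177815 (b = 180364*(1/5177815) = 180364/5177815 ≈ 0.034834)
-b = -1*180364/5177815 = -180364/5177815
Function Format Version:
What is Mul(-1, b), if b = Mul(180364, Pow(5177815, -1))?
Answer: Rational(-180364, 5177815) ≈ -0.034834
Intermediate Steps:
b = Rational(180364, 5177815) (b = Mul(180364, Rational(1, 5177815)) = Rational(180364, 5177815) ≈ 0.034834)
Mul(-1, b) = Mul(-1, Rational(180364, 5177815)) = Rational(-180364, 5177815)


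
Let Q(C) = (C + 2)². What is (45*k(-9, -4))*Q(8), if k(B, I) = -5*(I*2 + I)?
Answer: 270000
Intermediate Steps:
k(B, I) = -15*I (k(B, I) = -5*(2*I + I) = -15*I)
Q(C) = (2 + C)²
(45*k(-9, -4))*Q(8) = (45*(-15*(-4)))*(2 + 8)² = (45*60)*10² = 2700*100 = 270000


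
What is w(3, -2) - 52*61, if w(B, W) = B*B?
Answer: -3163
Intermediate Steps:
w(B, W) = B²
w(3, -2) - 52*61 = 3² - 52*61 = 9 - 3172 = -3163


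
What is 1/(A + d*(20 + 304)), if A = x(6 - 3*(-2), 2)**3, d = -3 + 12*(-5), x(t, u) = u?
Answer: -1/20404 ≈ -4.9010e-5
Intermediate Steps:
d = -63 (d = -3 - 60 = -63)
A = 8 (A = 2**3 = 8)
1/(A + d*(20 + 304)) = 1/(8 - 63*(20 + 304)) = 1/(8 - 63*324) = 1/(8 - 20412) = 1/(-20404) = -1/20404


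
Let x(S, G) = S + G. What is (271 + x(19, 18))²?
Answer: 94864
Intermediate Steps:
x(S, G) = G + S
(271 + x(19, 18))² = (271 + (18 + 19))² = (271 + 37)² = 308² = 94864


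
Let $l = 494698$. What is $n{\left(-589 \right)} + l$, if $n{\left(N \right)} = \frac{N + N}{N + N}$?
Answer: $494699$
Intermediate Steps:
$n{\left(N \right)} = 1$ ($n{\left(N \right)} = \frac{2 N}{2 N} = 2 N \frac{1}{2 N} = 1$)
$n{\left(-589 \right)} + l = 1 + 494698 = 494699$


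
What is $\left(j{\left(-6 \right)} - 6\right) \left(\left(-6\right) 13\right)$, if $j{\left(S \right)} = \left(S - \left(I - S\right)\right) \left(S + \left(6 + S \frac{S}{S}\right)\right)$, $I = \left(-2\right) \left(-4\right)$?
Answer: $-8892$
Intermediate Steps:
$I = 8$
$j{\left(S \right)} = \left(-8 + 2 S\right) \left(6 + 2 S\right)$ ($j{\left(S \right)} = \left(S + \left(S - 8\right)\right) \left(S + \left(6 + S \frac{S}{S}\right)\right) = \left(S + \left(S - 8\right)\right) \left(S + \left(6 + S 1\right)\right) = \left(S + \left(-8 + S\right)\right) \left(S + \left(6 + S\right)\right) = \left(-8 + 2 S\right) \left(6 + 2 S\right)$)
$\left(j{\left(-6 \right)} - 6\right) \left(\left(-6\right) 13\right) = \left(\left(-48 - -24 + 4 \left(-6\right)^{2}\right) - 6\right) \left(\left(-6\right) 13\right) = \left(\left(-48 + 24 + 4 \cdot 36\right) - 6\right) \left(-78\right) = \left(\left(-48 + 24 + 144\right) - 6\right) \left(-78\right) = \left(120 - 6\right) \left(-78\right) = 114 \left(-78\right) = -8892$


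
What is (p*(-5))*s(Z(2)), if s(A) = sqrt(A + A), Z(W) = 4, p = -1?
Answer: 10*sqrt(2) ≈ 14.142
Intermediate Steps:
s(A) = sqrt(2)*sqrt(A) (s(A) = sqrt(2*A) = sqrt(2)*sqrt(A))
(p*(-5))*s(Z(2)) = (-1*(-5))*(sqrt(2)*sqrt(4)) = 5*(sqrt(2)*2) = 5*(2*sqrt(2)) = 10*sqrt(2)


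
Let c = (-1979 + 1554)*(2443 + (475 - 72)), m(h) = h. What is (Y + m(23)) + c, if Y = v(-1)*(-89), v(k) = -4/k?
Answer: -1209883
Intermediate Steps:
Y = -356 (Y = -4/(-1)*(-89) = -4*(-1)*(-89) = 4*(-89) = -356)
c = -1209550 (c = -425*(2443 + 403) = -425*2846 = -1209550)
(Y + m(23)) + c = (-356 + 23) - 1209550 = -333 - 1209550 = -1209883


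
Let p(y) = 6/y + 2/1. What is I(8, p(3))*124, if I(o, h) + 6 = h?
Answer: -248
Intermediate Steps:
p(y) = 2 + 6/y (p(y) = 6/y + 2*1 = 6/y + 2 = 2 + 6/y)
I(o, h) = -6 + h
I(8, p(3))*124 = (-6 + (2 + 6/3))*124 = (-6 + (2 + 6*(⅓)))*124 = (-6 + (2 + 2))*124 = (-6 + 4)*124 = -2*124 = -248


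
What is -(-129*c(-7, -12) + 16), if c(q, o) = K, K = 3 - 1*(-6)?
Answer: 1145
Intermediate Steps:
K = 9 (K = 3 + 6 = 9)
c(q, o) = 9
-(-129*c(-7, -12) + 16) = -(-129*9 + 16) = -(-1161 + 16) = -1*(-1145) = 1145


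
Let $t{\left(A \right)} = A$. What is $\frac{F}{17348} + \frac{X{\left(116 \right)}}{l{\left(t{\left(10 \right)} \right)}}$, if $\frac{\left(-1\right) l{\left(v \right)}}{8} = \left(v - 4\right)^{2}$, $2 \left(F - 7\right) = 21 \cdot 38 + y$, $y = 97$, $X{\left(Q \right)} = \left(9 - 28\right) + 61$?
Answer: $- \frac{24905}{208176} \approx -0.11963$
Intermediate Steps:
$X{\left(Q \right)} = 42$ ($X{\left(Q \right)} = -19 + 61 = 42$)
$F = \frac{909}{2}$ ($F = 7 + \frac{21 \cdot 38 + 97}{2} = 7 + \frac{798 + 97}{2} = 7 + \frac{1}{2} \cdot 895 = 7 + \frac{895}{2} = \frac{909}{2} \approx 454.5$)
$l{\left(v \right)} = - 8 \left(-4 + v\right)^{2}$ ($l{\left(v \right)} = - 8 \left(v - 4\right)^{2} = - 8 \left(-4 + v\right)^{2}$)
$\frac{F}{17348} + \frac{X{\left(116 \right)}}{l{\left(t{\left(10 \right)} \right)}} = \frac{909}{2 \cdot 17348} + \frac{42}{\left(-8\right) \left(-4 + 10\right)^{2}} = \frac{909}{2} \cdot \frac{1}{17348} + \frac{42}{\left(-8\right) 6^{2}} = \frac{909}{34696} + \frac{42}{\left(-8\right) 36} = \frac{909}{34696} + \frac{42}{-288} = \frac{909}{34696} + 42 \left(- \frac{1}{288}\right) = \frac{909}{34696} - \frac{7}{48} = - \frac{24905}{208176}$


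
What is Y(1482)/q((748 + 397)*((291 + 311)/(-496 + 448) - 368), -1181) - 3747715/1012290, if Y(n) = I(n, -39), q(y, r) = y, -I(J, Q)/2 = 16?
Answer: -7838029283011/2117161006530 ≈ -3.7021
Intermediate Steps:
I(J, Q) = -32 (I(J, Q) = -2*16 = -32)
Y(n) = -32
Y(1482)/q((748 + 397)*((291 + 311)/(-496 + 448) - 368), -1181) - 3747715/1012290 = -32*1/((748 + 397)*((291 + 311)/(-496 + 448) - 368)) - 3747715/1012290 = -32*1/(1145*(602/(-48) - 368)) - 3747715*1/1012290 = -32*1/(1145*(602*(-1/48) - 368)) - 749543/202458 = -32*1/(1145*(-301/24 - 368)) - 749543/202458 = -32/(1145*(-9133/24)) - 749543/202458 = -32/(-10457285/24) - 749543/202458 = -32*(-24/10457285) - 749543/202458 = 768/10457285 - 749543/202458 = -7838029283011/2117161006530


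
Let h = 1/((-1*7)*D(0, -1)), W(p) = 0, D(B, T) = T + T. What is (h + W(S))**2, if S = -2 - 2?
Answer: 1/196 ≈ 0.0051020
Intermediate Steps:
D(B, T) = 2*T
S = -4
h = 1/14 (h = 1/((-1*7)*(2*(-1))) = 1/(-7*(-2)) = 1/14 ≈ 0.071429)
(h + W(S))**2 = (1/14 + 0)**2 = (1/14)**2 = 1/196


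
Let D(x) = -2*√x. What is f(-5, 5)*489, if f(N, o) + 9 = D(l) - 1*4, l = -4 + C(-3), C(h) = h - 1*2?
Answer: -6357 - 2934*I ≈ -6357.0 - 2934.0*I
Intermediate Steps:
C(h) = -2 + h (C(h) = h - 2 = -2 + h)
l = -9 (l = -4 + (-2 - 3) = -4 - 5 = -9)
f(N, o) = -13 - 6*I (f(N, o) = -9 + (-6*I - 1*4) = -9 + (-6*I - 4) = -9 + (-4 - 6*I) = -13 - 6*I)
f(-5, 5)*489 = (-13 - 6*I)*489 = -6357 - 2934*I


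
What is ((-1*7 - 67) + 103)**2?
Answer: 841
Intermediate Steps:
((-1*7 - 67) + 103)**2 = ((-7 - 67) + 103)**2 = (-74 + 103)**2 = 29**2 = 841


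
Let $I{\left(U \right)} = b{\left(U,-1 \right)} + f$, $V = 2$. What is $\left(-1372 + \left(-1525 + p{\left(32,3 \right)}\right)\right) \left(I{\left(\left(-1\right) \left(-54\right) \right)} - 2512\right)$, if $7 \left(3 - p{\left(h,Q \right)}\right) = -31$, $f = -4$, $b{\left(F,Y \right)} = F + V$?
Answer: $\frac{49758420}{7} \approx 7.1083 \cdot 10^{6}$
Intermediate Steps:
$b{\left(F,Y \right)} = 2 + F$ ($b{\left(F,Y \right)} = F + 2 = 2 + F$)
$p{\left(h,Q \right)} = \frac{52}{7}$ ($p{\left(h,Q \right)} = 3 - - \frac{31}{7} = 3 + \frac{31}{7} = \frac{52}{7}$)
$I{\left(U \right)} = -2 + U$ ($I{\left(U \right)} = \left(2 + U\right) - 4 = -2 + U$)
$\left(-1372 + \left(-1525 + p{\left(32,3 \right)}\right)\right) \left(I{\left(\left(-1\right) \left(-54\right) \right)} - 2512\right) = \left(-1372 + \left(-1525 + \frac{52}{7}\right)\right) \left(\left(-2 - -54\right) - 2512\right) = \left(-1372 - \frac{10623}{7}\right) \left(\left(-2 + 54\right) - 2512\right) = - \frac{20227 \left(52 - 2512\right)}{7} = \left(- \frac{20227}{7}\right) \left(-2460\right) = \frac{49758420}{7}$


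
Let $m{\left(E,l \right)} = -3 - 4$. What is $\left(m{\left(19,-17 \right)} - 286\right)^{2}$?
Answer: $85849$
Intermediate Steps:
$m{\left(E,l \right)} = -7$ ($m{\left(E,l \right)} = -3 - 4 = -7$)
$\left(m{\left(19,-17 \right)} - 286\right)^{2} = \left(-7 - 286\right)^{2} = \left(-293\right)^{2} = 85849$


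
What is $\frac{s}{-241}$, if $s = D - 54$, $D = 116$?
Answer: $- \frac{62}{241} \approx -0.25726$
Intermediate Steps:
$s = 62$ ($s = 116 - 54 = 62$)
$\frac{s}{-241} = \frac{62}{-241} = 62 \left(- \frac{1}{241}\right) = - \frac{62}{241}$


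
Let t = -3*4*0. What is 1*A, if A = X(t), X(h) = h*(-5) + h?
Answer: 0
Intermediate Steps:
t = 0 (t = -12*0 = 0)
X(h) = -4*h (X(h) = -5*h + h = -4*h)
A = 0 (A = -4*0 = 0)
1*A = 1*0 = 0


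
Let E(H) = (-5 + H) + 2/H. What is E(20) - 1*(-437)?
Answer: 4521/10 ≈ 452.10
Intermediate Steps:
E(H) = -5 + H + 2/H
E(20) - 1*(-437) = (-5 + 20 + 2/20) - 1*(-437) = (-5 + 20 + 2*(1/20)) + 437 = (-5 + 20 + 1/10) + 437 = 151/10 + 437 = 4521/10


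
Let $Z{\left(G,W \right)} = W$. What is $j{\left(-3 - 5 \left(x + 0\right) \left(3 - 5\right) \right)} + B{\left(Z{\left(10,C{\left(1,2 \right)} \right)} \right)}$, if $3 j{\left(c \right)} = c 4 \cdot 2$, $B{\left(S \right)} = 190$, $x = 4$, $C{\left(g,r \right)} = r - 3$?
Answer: $\frac{866}{3} \approx 288.67$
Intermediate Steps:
$C{\left(g,r \right)} = -3 + r$
$j{\left(c \right)} = \frac{8 c}{3}$ ($j{\left(c \right)} = \frac{c 4 \cdot 2}{3} = \frac{4 c 2}{3} = \frac{8 c}{3}$)
$j{\left(-3 - 5 \left(x + 0\right) \left(3 - 5\right) \right)} + B{\left(Z{\left(10,C{\left(1,2 \right)} \right)} \right)} = \frac{8 \left(-3 - 5 \left(4 + 0\right) \left(3 - 5\right)\right)}{3} + 190 = \frac{8 \left(-3 - 5 \cdot 4 \left(-2\right)\right)}{3} + 190 = \frac{8 \left(-3 - -40\right)}{3} + 190 = \frac{8 \left(-3 + 40\right)}{3} + 190 = \frac{8}{3} \cdot 37 + 190 = \frac{296}{3} + 190 = \frac{866}{3}$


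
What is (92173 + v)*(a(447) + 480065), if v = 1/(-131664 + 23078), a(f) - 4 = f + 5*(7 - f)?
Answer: 2393660047288566/54293 ≈ 4.4088e+10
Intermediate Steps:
a(f) = 39 - 4*f (a(f) = 4 + (f + 5*(7 - f)) = 4 + (f + (35 - 5*f)) = 4 + (35 - 4*f) = 39 - 4*f)
v = -1/108586 (v = 1/(-108586) = -1/108586 ≈ -9.2093e-6)
(92173 + v)*(a(447) + 480065) = (92173 - 1/108586)*((39 - 4*447) + 480065) = 10008697377*((39 - 1788) + 480065)/108586 = 10008697377*(-1749 + 480065)/108586 = (10008697377/108586)*478316 = 2393660047288566/54293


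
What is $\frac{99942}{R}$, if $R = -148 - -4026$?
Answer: $\frac{49971}{1939} \approx 25.772$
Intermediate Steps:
$R = 3878$ ($R = -148 + 4026 = 3878$)
$\frac{99942}{R} = \frac{99942}{3878} = 99942 \cdot \frac{1}{3878} = \frac{49971}{1939}$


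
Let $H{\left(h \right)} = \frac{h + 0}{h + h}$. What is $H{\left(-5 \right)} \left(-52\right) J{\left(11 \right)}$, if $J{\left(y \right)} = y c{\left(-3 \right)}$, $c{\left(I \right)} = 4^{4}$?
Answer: $-73216$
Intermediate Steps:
$c{\left(I \right)} = 256$
$H{\left(h \right)} = \frac{1}{2}$ ($H{\left(h \right)} = \frac{h}{2 h} = h \frac{1}{2 h} = \frac{1}{2}$)
$J{\left(y \right)} = 256 y$ ($J{\left(y \right)} = y 256 = 256 y$)
$H{\left(-5 \right)} \left(-52\right) J{\left(11 \right)} = \frac{1}{2} \left(-52\right) 256 \cdot 11 = \left(-26\right) 2816 = -73216$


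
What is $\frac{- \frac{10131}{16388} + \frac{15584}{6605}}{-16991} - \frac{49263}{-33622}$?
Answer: $\frac{45297913766926903}{30917990918060740} \approx 1.4651$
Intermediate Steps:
$\frac{- \frac{10131}{16388} + \frac{15584}{6605}}{-16991} - \frac{49263}{-33622} = \left(\left(-10131\right) \frac{1}{16388} + 15584 \cdot \frac{1}{6605}\right) \left(- \frac{1}{16991}\right) - - \frac{49263}{33622} = \left(- \frac{10131}{16388} + \frac{15584}{6605}\right) \left(- \frac{1}{16991}\right) + \frac{49263}{33622} = \frac{188475337}{108242740} \left(- \frac{1}{16991}\right) + \frac{49263}{33622} = - \frac{188475337}{1839152395340} + \frac{49263}{33622} = \frac{45297913766926903}{30917990918060740}$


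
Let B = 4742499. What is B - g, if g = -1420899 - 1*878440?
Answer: 7041838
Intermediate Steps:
g = -2299339 (g = -1420899 - 878440 = -2299339)
B - g = 4742499 - 1*(-2299339) = 4742499 + 2299339 = 7041838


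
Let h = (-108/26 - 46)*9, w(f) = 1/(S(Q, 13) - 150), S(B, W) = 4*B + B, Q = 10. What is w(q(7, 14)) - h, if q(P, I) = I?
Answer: 586787/1300 ≈ 451.37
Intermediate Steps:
S(B, W) = 5*B
w(f) = -1/100 (w(f) = 1/(5*10 - 150) = 1/(50 - 150) = 1/(-100) = -1/100)
h = -5868/13 (h = (-108*1/26 - 46)*9 = (-54/13 - 46)*9 = -652/13*9 = -5868/13 ≈ -451.38)
w(q(7, 14)) - h = -1/100 - 1*(-5868/13) = -1/100 + 5868/13 = 586787/1300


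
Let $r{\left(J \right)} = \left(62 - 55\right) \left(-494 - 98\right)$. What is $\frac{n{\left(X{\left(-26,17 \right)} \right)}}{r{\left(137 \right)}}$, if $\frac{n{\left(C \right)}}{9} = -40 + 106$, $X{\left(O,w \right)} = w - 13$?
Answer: $- \frac{297}{2072} \approx -0.14334$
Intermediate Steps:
$r{\left(J \right)} = -4144$ ($r{\left(J \right)} = 7 \left(-592\right) = -4144$)
$X{\left(O,w \right)} = -13 + w$ ($X{\left(O,w \right)} = w - 13 = -13 + w$)
$n{\left(C \right)} = 594$ ($n{\left(C \right)} = 9 \left(-40 + 106\right) = 9 \cdot 66 = 594$)
$\frac{n{\left(X{\left(-26,17 \right)} \right)}}{r{\left(137 \right)}} = \frac{594}{-4144} = 594 \left(- \frac{1}{4144}\right) = - \frac{297}{2072}$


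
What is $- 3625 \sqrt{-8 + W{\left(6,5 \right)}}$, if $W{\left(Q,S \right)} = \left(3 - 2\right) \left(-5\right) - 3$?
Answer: $- 14500 i \approx - 14500.0 i$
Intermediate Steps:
$W{\left(Q,S \right)} = -8$ ($W{\left(Q,S \right)} = 1 \left(-5\right) - 3 = -5 - 3 = -8$)
$- 3625 \sqrt{-8 + W{\left(6,5 \right)}} = - 3625 \sqrt{-8 - 8} = - 3625 \sqrt{-16} = - 3625 \cdot 4 i = - 14500 i$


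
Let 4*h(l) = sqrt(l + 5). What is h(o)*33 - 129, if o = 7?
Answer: -129 + 33*sqrt(3)/2 ≈ -100.42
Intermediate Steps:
h(l) = sqrt(5 + l)/4 (h(l) = sqrt(l + 5)/4 = sqrt(5 + l)/4)
h(o)*33 - 129 = (sqrt(5 + 7)/4)*33 - 129 = (sqrt(12)/4)*33 - 129 = ((2*sqrt(3))/4)*33 - 129 = (sqrt(3)/2)*33 - 129 = 33*sqrt(3)/2 - 129 = -129 + 33*sqrt(3)/2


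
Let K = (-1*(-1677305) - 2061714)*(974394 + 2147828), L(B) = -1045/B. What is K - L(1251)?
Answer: -1501463006233253/1251 ≈ -1.2002e+12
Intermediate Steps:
K = -1200210236798 (K = (1677305 - 2061714)*3122222 = -384409*3122222 = -1200210236798)
K - L(1251) = -1200210236798 - (-1045)/1251 = -1200210236798 - 1*(-1045/1251) = -1200210236798 + 1045/1251 = -1501463006233253/1251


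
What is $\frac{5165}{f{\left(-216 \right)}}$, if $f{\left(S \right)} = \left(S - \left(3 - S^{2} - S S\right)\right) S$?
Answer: $- \frac{5165}{20108088} \approx -0.00025686$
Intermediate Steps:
$f{\left(S \right)} = S \left(-3 + S + 2 S^{2}\right)$ ($f{\left(S \right)} = \left(S + \left(\left(S^{2} + S^{2}\right) - 3\right)\right) S = \left(S + \left(2 S^{2} - 3\right)\right) S = \left(S + \left(-3 + 2 S^{2}\right)\right) S = \left(-3 + S + 2 S^{2}\right) S = S \left(-3 + S + 2 S^{2}\right)$)
$\frac{5165}{f{\left(-216 \right)}} = \frac{5165}{\left(-216\right) \left(-3 - 216 + 2 \left(-216\right)^{2}\right)} = \frac{5165}{\left(-216\right) \left(-3 - 216 + 2 \cdot 46656\right)} = \frac{5165}{\left(-216\right) \left(-3 - 216 + 93312\right)} = \frac{5165}{\left(-216\right) 93093} = \frac{5165}{-20108088} = 5165 \left(- \frac{1}{20108088}\right) = - \frac{5165}{20108088}$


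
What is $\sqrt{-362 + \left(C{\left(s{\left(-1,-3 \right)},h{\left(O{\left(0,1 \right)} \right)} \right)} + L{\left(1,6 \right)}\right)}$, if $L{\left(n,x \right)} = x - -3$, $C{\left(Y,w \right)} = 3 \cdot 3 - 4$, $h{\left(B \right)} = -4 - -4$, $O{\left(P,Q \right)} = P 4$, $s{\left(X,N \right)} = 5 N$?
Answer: $2 i \sqrt{87} \approx 18.655 i$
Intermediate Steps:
$O{\left(P,Q \right)} = 4 P$
$h{\left(B \right)} = 0$ ($h{\left(B \right)} = -4 + 4 = 0$)
$C{\left(Y,w \right)} = 5$ ($C{\left(Y,w \right)} = 9 - 4 = 5$)
$L{\left(n,x \right)} = 3 + x$ ($L{\left(n,x \right)} = x + 3 = 3 + x$)
$\sqrt{-362 + \left(C{\left(s{\left(-1,-3 \right)},h{\left(O{\left(0,1 \right)} \right)} \right)} + L{\left(1,6 \right)}\right)} = \sqrt{-362 + \left(5 + \left(3 + 6\right)\right)} = \sqrt{-362 + \left(5 + 9\right)} = \sqrt{-362 + 14} = \sqrt{-348} = 2 i \sqrt{87}$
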